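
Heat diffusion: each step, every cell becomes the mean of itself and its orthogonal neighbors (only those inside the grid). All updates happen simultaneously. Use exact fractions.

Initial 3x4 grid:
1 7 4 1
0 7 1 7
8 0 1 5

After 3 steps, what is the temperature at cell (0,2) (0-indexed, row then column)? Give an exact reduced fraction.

Answer: 141/40

Derivation:
Step 1: cell (0,2) = 13/4
Step 2: cell (0,2) = 4
Step 3: cell (0,2) = 141/40
Full grid after step 3:
  371/108 2731/720 141/40 277/72
  2591/720 3937/1200 4447/1200 4981/1440
  1367/432 4997/1440 4561/1440 1537/432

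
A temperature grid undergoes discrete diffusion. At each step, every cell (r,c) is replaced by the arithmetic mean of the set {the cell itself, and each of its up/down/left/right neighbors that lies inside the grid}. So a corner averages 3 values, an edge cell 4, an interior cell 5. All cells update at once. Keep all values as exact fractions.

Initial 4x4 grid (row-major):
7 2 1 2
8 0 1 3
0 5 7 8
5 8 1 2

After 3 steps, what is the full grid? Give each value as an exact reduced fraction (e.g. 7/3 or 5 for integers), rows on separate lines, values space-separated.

After step 1:
  17/3 5/2 3/2 2
  15/4 16/5 12/5 7/2
  9/2 4 22/5 5
  13/3 19/4 9/2 11/3
After step 2:
  143/36 193/60 21/10 7/3
  1027/240 317/100 3 129/40
  199/48 417/100 203/50 497/120
  163/36 211/48 1039/240 79/18
After step 3:
  8257/2160 11213/3600 213/80 919/360
  28021/7200 21403/6000 3111/1000 127/40
  30821/7200 2393/600 23641/6000 7117/1800
  941/216 31361/7200 30913/7200 9259/2160

Answer: 8257/2160 11213/3600 213/80 919/360
28021/7200 21403/6000 3111/1000 127/40
30821/7200 2393/600 23641/6000 7117/1800
941/216 31361/7200 30913/7200 9259/2160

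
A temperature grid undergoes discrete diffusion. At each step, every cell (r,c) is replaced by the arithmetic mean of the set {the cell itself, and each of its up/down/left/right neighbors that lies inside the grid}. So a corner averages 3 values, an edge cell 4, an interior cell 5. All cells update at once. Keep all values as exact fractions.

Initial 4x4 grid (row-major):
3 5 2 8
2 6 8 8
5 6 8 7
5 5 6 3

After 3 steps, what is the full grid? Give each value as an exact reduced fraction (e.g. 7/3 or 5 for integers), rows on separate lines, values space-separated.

After step 1:
  10/3 4 23/4 6
  4 27/5 32/5 31/4
  9/2 6 7 13/2
  5 11/2 11/2 16/3
After step 2:
  34/9 1109/240 443/80 13/2
  517/120 129/25 323/50 533/80
  39/8 142/25 157/25 319/48
  5 11/2 35/6 52/9
After step 3:
  9149/2160 34373/7200 13871/2400 187/30
  16309/3600 1259/240 301/50 15761/2400
  5959/1200 5499/1000 37079/6000 45659/7200
  41/8 1651/300 5263/900 2629/432

Answer: 9149/2160 34373/7200 13871/2400 187/30
16309/3600 1259/240 301/50 15761/2400
5959/1200 5499/1000 37079/6000 45659/7200
41/8 1651/300 5263/900 2629/432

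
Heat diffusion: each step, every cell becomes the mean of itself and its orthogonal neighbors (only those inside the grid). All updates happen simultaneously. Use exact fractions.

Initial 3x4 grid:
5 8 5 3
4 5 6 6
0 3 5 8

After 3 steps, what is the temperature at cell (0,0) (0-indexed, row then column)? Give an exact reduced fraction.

Answer: 10567/2160

Derivation:
Step 1: cell (0,0) = 17/3
Step 2: cell (0,0) = 179/36
Step 3: cell (0,0) = 10567/2160
Full grid after step 3:
  10567/2160 36811/7200 38941/7200 2911/540
  3359/800 4773/1000 10431/2000 26609/4800
  8117/2160 30311/7200 36941/7200 5947/1080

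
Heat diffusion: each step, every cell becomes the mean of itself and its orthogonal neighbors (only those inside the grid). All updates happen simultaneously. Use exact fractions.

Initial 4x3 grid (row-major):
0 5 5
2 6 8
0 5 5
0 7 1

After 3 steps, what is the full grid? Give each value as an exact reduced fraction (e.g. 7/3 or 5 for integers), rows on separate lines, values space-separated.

After step 1:
  7/3 4 6
  2 26/5 6
  7/4 23/5 19/4
  7/3 13/4 13/3
After step 2:
  25/9 263/60 16/3
  677/240 109/25 439/80
  641/240 391/100 1181/240
  22/9 871/240 37/9
After step 3:
  7187/2160 15169/3600 3649/720
  22733/7200 12577/3000 12061/2400
  21323/7200 23389/6000 33173/7200
  787/270 50741/14400 2279/540

Answer: 7187/2160 15169/3600 3649/720
22733/7200 12577/3000 12061/2400
21323/7200 23389/6000 33173/7200
787/270 50741/14400 2279/540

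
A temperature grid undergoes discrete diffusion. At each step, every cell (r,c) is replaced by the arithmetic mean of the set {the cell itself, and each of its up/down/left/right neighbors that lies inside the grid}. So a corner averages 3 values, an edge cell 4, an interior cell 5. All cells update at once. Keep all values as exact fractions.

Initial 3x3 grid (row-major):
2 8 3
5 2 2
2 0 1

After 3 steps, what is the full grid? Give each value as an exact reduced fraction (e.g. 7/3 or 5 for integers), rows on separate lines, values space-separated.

After step 1:
  5 15/4 13/3
  11/4 17/5 2
  7/3 5/4 1
After step 2:
  23/6 989/240 121/36
  809/240 263/100 161/60
  19/9 479/240 17/12
After step 3:
  151/40 50203/14400 7319/2160
  43003/14400 17761/6000 4541/1800
  673/270 29353/14400 1463/720

Answer: 151/40 50203/14400 7319/2160
43003/14400 17761/6000 4541/1800
673/270 29353/14400 1463/720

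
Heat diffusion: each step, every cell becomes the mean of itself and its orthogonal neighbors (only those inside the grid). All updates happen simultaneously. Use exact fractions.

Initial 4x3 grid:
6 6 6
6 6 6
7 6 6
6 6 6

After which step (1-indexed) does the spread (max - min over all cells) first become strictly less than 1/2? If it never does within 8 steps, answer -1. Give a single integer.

Answer: 1

Derivation:
Step 1: max=19/3, min=6, spread=1/3
  -> spread < 1/2 first at step 1
Step 2: max=751/120, min=6, spread=31/120
Step 3: max=6691/1080, min=6, spread=211/1080
Step 4: max=664897/108000, min=10847/1800, spread=14077/108000
Step 5: max=5972407/972000, min=651683/108000, spread=5363/48600
Step 6: max=178700809/29160000, min=362869/60000, spread=93859/1166400
Step 7: max=10707874481/1749600000, min=588536467/97200000, spread=4568723/69984000
Step 8: max=641636435629/104976000000, min=17677618889/2916000000, spread=8387449/167961600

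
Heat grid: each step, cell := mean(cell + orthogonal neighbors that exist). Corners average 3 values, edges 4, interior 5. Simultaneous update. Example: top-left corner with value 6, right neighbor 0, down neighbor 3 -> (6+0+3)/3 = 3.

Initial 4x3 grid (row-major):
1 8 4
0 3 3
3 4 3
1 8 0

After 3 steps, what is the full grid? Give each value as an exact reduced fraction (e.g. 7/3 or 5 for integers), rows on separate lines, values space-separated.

Answer: 2257/720 713/200 2777/720
7111/2400 3309/1000 2887/800
7061/2400 19969/6000 23833/7200
197/60 47201/14400 929/270

Derivation:
After step 1:
  3 4 5
  7/4 18/5 13/4
  2 21/5 5/2
  4 13/4 11/3
After step 2:
  35/12 39/10 49/12
  207/80 84/25 287/80
  239/80 311/100 817/240
  37/12 907/240 113/36
After step 3:
  2257/720 713/200 2777/720
  7111/2400 3309/1000 2887/800
  7061/2400 19969/6000 23833/7200
  197/60 47201/14400 929/270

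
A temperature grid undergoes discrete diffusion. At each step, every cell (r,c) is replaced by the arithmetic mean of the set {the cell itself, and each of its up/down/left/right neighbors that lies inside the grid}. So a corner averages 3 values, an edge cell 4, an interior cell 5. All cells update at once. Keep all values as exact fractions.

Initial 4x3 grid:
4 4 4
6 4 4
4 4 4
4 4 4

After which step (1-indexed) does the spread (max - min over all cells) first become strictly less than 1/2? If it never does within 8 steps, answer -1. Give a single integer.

Step 1: max=14/3, min=4, spread=2/3
Step 2: max=271/60, min=4, spread=31/60
Step 3: max=2371/540, min=4, spread=211/540
  -> spread < 1/2 first at step 3
Step 4: max=232897/54000, min=3647/900, spread=14077/54000
Step 5: max=2084407/486000, min=219683/54000, spread=5363/24300
Step 6: max=62060809/14580000, min=122869/30000, spread=93859/583200
Step 7: max=3709474481/874800000, min=199736467/48600000, spread=4568723/34992000
Step 8: max=221732435629/52488000000, min=6013618889/1458000000, spread=8387449/83980800

Answer: 3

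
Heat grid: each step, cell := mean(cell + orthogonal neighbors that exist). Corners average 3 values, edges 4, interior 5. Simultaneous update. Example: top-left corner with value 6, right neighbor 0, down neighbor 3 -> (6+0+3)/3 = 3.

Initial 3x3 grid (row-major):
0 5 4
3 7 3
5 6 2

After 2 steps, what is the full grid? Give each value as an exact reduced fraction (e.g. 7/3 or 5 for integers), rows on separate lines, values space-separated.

Answer: 125/36 58/15 4
953/240 431/100 247/60
161/36 68/15 38/9

Derivation:
After step 1:
  8/3 4 4
  15/4 24/5 4
  14/3 5 11/3
After step 2:
  125/36 58/15 4
  953/240 431/100 247/60
  161/36 68/15 38/9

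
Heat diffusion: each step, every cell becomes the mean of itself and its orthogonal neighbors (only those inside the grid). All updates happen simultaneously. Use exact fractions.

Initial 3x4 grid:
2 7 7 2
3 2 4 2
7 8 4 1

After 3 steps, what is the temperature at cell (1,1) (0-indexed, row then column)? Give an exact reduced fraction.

Step 1: cell (1,1) = 24/5
Step 2: cell (1,1) = 437/100
Step 3: cell (1,1) = 4523/1000
Full grid after step 3:
  263/60 1289/300 3707/900 7843/2160
  10717/2400 4523/1000 7821/2000 16339/4800
  437/90 1827/400 14353/3600 7103/2160

Answer: 4523/1000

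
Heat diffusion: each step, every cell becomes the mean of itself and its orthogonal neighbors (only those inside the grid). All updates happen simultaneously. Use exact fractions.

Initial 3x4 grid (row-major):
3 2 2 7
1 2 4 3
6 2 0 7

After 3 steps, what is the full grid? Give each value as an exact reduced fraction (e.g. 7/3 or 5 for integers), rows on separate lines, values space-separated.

After step 1:
  2 9/4 15/4 4
  3 11/5 11/5 21/4
  3 5/2 13/4 10/3
After step 2:
  29/12 51/20 61/20 13/3
  51/20 243/100 333/100 887/240
  17/6 219/80 677/240 71/18
After step 3:
  451/180 1567/600 3979/1200 2659/720
  1023/400 5439/2000 2299/750 55093/14400
  1949/720 6493/2400 23099/7200 1883/540

Answer: 451/180 1567/600 3979/1200 2659/720
1023/400 5439/2000 2299/750 55093/14400
1949/720 6493/2400 23099/7200 1883/540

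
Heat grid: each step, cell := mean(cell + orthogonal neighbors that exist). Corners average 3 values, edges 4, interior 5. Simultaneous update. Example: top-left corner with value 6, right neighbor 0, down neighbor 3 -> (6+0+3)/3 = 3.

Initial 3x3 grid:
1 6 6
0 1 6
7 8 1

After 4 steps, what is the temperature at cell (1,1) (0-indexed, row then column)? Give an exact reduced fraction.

Answer: 696143/180000

Derivation:
Step 1: cell (1,1) = 21/5
Step 2: cell (1,1) = 177/50
Step 3: cell (1,1) = 12169/3000
Step 4: cell (1,1) = 696143/180000
Full grid after step 4:
  449509/129600 1665589/432000 4873/1200
  3192803/864000 696143/180000 615863/144000
  9121/2400 1194601/288000 61301/14400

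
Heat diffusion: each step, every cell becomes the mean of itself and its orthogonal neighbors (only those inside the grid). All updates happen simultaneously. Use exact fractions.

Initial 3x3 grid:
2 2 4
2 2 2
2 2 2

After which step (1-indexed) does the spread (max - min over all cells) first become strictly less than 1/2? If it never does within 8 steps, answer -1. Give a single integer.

Answer: 3

Derivation:
Step 1: max=8/3, min=2, spread=2/3
Step 2: max=23/9, min=2, spread=5/9
Step 3: max=257/108, min=2, spread=41/108
  -> spread < 1/2 first at step 3
Step 4: max=15091/6480, min=371/180, spread=347/1296
Step 5: max=884537/388800, min=3757/1800, spread=2921/15552
Step 6: max=52484539/23328000, min=457483/216000, spread=24611/186624
Step 7: max=3118082033/1399680000, min=10376741/4860000, spread=207329/2239488
Step 8: max=185991552451/83980800000, min=557201599/259200000, spread=1746635/26873856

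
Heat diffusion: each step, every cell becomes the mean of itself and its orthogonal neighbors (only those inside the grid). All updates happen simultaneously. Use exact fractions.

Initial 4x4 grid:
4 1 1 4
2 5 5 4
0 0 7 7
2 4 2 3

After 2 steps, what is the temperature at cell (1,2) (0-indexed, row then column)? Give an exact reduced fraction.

Answer: 379/100

Derivation:
Step 1: cell (1,2) = 22/5
Step 2: cell (1,2) = 379/100
Full grid after step 2:
  47/18 313/120 129/40 43/12
  521/240 157/50 379/100 353/80
  179/80 13/5 421/100 369/80
  5/3 14/5 71/20 53/12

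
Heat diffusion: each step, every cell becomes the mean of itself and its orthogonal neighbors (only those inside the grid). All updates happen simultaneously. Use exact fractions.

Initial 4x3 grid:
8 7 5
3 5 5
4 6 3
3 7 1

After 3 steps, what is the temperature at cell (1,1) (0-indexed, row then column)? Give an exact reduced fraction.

Answer: 15143/3000

Derivation:
Step 1: cell (1,1) = 26/5
Step 2: cell (1,1) = 519/100
Step 3: cell (1,1) = 15143/3000
Full grid after step 3:
  3979/720 79889/14400 5771/1080
  6197/1200 15143/3000 35407/7200
  2077/450 13753/3000 31207/7200
  1925/432 61309/14400 901/216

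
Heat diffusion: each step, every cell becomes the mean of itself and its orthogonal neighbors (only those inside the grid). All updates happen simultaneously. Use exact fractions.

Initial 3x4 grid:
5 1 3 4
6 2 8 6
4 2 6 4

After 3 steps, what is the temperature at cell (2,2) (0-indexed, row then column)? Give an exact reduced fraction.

Step 1: cell (2,2) = 5
Step 2: cell (2,2) = 113/24
Step 3: cell (2,2) = 16849/3600
Full grid after step 3:
  679/180 3037/800 30473/7200 1969/432
  18547/4800 4049/1000 26749/6000 35263/7200
  2881/720 207/50 16849/3600 541/108

Answer: 16849/3600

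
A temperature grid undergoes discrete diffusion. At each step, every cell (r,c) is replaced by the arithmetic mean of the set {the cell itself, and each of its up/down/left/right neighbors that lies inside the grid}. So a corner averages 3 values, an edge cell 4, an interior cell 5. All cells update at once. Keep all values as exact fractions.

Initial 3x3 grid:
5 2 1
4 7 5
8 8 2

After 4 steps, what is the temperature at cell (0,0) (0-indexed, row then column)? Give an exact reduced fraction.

Answer: 605429/129600

Derivation:
Step 1: cell (0,0) = 11/3
Step 2: cell (0,0) = 161/36
Step 3: cell (0,0) = 9847/2160
Step 4: cell (0,0) = 605429/129600
Full grid after step 4:
  605429/129600 3745493/864000 266527/64800
  1106717/216000 580397/120000 3882493/864000
  718379/129600 4567243/864000 53567/10800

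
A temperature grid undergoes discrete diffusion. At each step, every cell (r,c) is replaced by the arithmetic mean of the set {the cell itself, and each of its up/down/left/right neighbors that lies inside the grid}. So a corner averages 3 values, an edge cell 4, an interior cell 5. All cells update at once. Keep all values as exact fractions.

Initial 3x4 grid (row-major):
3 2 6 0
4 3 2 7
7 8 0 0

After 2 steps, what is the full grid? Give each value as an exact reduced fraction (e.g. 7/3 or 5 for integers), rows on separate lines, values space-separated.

Answer: 43/12 16/5 209/60 109/36
1043/240 393/100 293/100 751/240
181/36 257/60 97/30 85/36

Derivation:
After step 1:
  3 7/2 5/2 13/3
  17/4 19/5 18/5 9/4
  19/3 9/2 5/2 7/3
After step 2:
  43/12 16/5 209/60 109/36
  1043/240 393/100 293/100 751/240
  181/36 257/60 97/30 85/36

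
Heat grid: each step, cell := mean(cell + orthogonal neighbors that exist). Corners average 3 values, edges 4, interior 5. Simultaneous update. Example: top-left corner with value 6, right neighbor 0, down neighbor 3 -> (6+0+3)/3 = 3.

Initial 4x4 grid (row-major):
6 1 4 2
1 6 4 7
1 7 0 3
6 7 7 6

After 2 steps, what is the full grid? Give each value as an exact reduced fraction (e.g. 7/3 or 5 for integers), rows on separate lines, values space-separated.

Answer: 125/36 101/30 233/60 133/36
823/240 399/100 379/100 62/15
967/240 227/50 108/25 263/60
91/18 1237/240 1277/240 43/9

Derivation:
After step 1:
  8/3 17/4 11/4 13/3
  7/2 19/5 21/5 4
  15/4 21/5 21/5 4
  14/3 27/4 5 16/3
After step 2:
  125/36 101/30 233/60 133/36
  823/240 399/100 379/100 62/15
  967/240 227/50 108/25 263/60
  91/18 1237/240 1277/240 43/9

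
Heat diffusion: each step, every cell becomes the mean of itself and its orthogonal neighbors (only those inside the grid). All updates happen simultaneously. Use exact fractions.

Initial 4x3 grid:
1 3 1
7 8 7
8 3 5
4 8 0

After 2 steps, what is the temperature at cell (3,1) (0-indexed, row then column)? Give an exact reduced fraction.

Answer: 423/80

Derivation:
Step 1: cell (3,1) = 15/4
Step 2: cell (3,1) = 423/80
Full grid after step 2:
  155/36 971/240 73/18
  623/120 53/10 137/30
  737/120 5 74/15
  191/36 423/80 71/18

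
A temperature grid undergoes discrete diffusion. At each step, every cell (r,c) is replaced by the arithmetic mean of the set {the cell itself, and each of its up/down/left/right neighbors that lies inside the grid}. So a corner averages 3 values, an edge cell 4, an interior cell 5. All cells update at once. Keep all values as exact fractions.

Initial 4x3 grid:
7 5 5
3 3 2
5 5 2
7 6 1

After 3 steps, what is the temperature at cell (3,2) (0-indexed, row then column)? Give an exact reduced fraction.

Answer: 2659/720

Derivation:
Step 1: cell (3,2) = 3
Step 2: cell (3,2) = 41/12
Step 3: cell (3,2) = 2659/720
Full grid after step 3:
  1651/360 1297/300 467/120
  5503/1200 2027/500 1451/400
  1871/400 8263/2000 4163/1200
  391/80 20597/4800 2659/720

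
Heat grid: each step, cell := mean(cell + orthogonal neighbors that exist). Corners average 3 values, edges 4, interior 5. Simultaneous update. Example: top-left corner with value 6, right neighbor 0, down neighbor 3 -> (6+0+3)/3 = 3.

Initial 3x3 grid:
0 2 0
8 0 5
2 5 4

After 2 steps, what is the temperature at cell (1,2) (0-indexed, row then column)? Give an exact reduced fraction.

Answer: 53/16

Derivation:
Step 1: cell (1,2) = 9/4
Step 2: cell (1,2) = 53/16
Full grid after step 2:
  19/9 61/24 61/36
  89/24 12/5 53/16
  41/12 197/48 29/9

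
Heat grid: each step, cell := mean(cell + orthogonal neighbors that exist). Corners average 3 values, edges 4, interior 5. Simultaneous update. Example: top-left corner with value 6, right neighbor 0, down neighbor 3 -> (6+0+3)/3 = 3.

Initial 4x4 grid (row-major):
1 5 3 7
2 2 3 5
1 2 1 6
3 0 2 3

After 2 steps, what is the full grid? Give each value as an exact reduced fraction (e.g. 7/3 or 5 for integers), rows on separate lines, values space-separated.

Answer: 83/36 763/240 301/80 59/12
269/120 221/100 363/100 21/5
181/120 211/100 241/100 58/15
61/36 347/240 583/240 107/36

Derivation:
After step 1:
  8/3 11/4 9/2 5
  3/2 14/5 14/5 21/4
  2 6/5 14/5 15/4
  4/3 7/4 3/2 11/3
After step 2:
  83/36 763/240 301/80 59/12
  269/120 221/100 363/100 21/5
  181/120 211/100 241/100 58/15
  61/36 347/240 583/240 107/36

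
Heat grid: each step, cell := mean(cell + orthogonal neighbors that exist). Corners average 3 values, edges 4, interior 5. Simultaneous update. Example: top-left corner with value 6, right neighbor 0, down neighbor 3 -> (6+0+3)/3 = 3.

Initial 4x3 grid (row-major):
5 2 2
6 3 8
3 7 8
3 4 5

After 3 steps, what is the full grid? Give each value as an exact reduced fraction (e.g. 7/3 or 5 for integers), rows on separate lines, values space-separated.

Answer: 2273/540 3739/900 3259/720
15631/3600 28811/6000 3943/800
8363/1800 2463/500 40027/7200
1915/432 24133/4800 146/27

Derivation:
After step 1:
  13/3 3 4
  17/4 26/5 21/4
  19/4 5 7
  10/3 19/4 17/3
After step 2:
  139/36 62/15 49/12
  139/30 227/50 429/80
  13/3 267/50 275/48
  77/18 75/16 209/36
After step 3:
  2273/540 3739/900 3259/720
  15631/3600 28811/6000 3943/800
  8363/1800 2463/500 40027/7200
  1915/432 24133/4800 146/27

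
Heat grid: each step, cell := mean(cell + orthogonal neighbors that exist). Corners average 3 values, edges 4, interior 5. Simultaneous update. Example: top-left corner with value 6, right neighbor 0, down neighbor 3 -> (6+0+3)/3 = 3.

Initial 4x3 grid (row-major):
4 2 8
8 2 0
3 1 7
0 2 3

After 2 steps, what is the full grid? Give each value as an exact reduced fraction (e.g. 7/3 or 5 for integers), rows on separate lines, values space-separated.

After step 1:
  14/3 4 10/3
  17/4 13/5 17/4
  3 3 11/4
  5/3 3/2 4
After step 2:
  155/36 73/20 139/36
  871/240 181/50 97/30
  143/48 257/100 7/2
  37/18 61/24 11/4

Answer: 155/36 73/20 139/36
871/240 181/50 97/30
143/48 257/100 7/2
37/18 61/24 11/4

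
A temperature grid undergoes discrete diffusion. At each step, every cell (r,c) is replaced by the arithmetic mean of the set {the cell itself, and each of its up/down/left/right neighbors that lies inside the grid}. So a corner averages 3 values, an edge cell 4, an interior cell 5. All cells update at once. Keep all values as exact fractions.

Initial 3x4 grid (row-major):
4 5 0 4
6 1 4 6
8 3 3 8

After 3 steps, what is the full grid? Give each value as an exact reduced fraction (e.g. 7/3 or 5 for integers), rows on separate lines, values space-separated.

Answer: 167/40 8527/2400 26291/7200 8153/2160
61667/14400 24433/6000 3793/1000 3509/800
628/135 30331/7200 32041/7200 9883/2160

Derivation:
After step 1:
  5 5/2 13/4 10/3
  19/4 19/5 14/5 11/2
  17/3 15/4 9/2 17/3
After step 2:
  49/12 291/80 713/240 145/36
  1153/240 88/25 397/100 173/40
  85/18 1063/240 1003/240 47/9
After step 3:
  167/40 8527/2400 26291/7200 8153/2160
  61667/14400 24433/6000 3793/1000 3509/800
  628/135 30331/7200 32041/7200 9883/2160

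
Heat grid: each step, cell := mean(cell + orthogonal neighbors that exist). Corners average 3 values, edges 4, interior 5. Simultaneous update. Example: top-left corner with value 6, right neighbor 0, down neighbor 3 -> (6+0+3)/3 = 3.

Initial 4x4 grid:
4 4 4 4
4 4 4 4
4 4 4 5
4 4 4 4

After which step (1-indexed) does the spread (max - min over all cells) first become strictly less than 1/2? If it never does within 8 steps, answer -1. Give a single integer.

Answer: 1

Derivation:
Step 1: max=13/3, min=4, spread=1/3
  -> spread < 1/2 first at step 1
Step 2: max=511/120, min=4, spread=31/120
Step 3: max=4531/1080, min=4, spread=211/1080
Step 4: max=448843/108000, min=4, spread=16843/108000
Step 5: max=4026643/972000, min=36079/9000, spread=130111/972000
Step 6: max=120282367/29160000, min=2167159/540000, spread=3255781/29160000
Step 7: max=3599553691/874800000, min=2171107/540000, spread=82360351/874800000
Step 8: max=107727316891/26244000000, min=391306441/97200000, spread=2074577821/26244000000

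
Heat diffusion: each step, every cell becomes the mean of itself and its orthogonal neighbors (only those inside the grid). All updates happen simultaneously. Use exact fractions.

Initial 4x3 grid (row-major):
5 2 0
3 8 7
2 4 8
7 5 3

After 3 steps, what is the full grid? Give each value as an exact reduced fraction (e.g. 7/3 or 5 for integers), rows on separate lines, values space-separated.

After step 1:
  10/3 15/4 3
  9/2 24/5 23/4
  4 27/5 11/2
  14/3 19/4 16/3
After step 2:
  139/36 893/240 25/6
  499/120 121/25 381/80
  557/120 489/100 1319/240
  161/36 403/80 187/36
After step 3:
  8453/2160 59719/14400 253/60
  15751/3600 13423/3000 3853/800
  8173/1800 4981/1000 36617/7200
  10189/2160 23513/4800 2831/540

Answer: 8453/2160 59719/14400 253/60
15751/3600 13423/3000 3853/800
8173/1800 4981/1000 36617/7200
10189/2160 23513/4800 2831/540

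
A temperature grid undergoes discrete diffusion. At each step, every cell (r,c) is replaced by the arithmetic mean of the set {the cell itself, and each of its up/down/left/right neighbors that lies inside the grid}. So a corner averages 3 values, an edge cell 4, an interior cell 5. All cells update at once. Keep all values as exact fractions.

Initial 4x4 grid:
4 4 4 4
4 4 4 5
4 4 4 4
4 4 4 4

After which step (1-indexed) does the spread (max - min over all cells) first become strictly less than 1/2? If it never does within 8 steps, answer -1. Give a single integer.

Answer: 1

Derivation:
Step 1: max=13/3, min=4, spread=1/3
  -> spread < 1/2 first at step 1
Step 2: max=511/120, min=4, spread=31/120
Step 3: max=4531/1080, min=4, spread=211/1080
Step 4: max=448843/108000, min=4, spread=16843/108000
Step 5: max=4026643/972000, min=36079/9000, spread=130111/972000
Step 6: max=120282367/29160000, min=2167159/540000, spread=3255781/29160000
Step 7: max=3599553691/874800000, min=2171107/540000, spread=82360351/874800000
Step 8: max=107727316891/26244000000, min=391306441/97200000, spread=2074577821/26244000000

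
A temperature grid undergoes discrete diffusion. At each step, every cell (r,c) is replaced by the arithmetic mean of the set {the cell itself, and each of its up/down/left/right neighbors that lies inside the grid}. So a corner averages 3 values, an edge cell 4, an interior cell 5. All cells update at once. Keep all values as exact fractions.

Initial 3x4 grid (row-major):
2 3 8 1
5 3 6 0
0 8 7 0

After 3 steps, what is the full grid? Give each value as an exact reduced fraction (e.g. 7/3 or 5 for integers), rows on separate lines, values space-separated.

After step 1:
  10/3 4 9/2 3
  5/2 5 24/5 7/4
  13/3 9/2 21/4 7/3
After step 2:
  59/18 101/24 163/40 37/12
  91/24 104/25 213/50 713/240
  34/9 229/48 1013/240 28/9
After step 3:
  203/54 14149/3600 293/75 2431/720
  27013/7200 25429/6000 2953/750 48331/14400
  1777/432 30473/7200 29453/7200 3709/1080

Answer: 203/54 14149/3600 293/75 2431/720
27013/7200 25429/6000 2953/750 48331/14400
1777/432 30473/7200 29453/7200 3709/1080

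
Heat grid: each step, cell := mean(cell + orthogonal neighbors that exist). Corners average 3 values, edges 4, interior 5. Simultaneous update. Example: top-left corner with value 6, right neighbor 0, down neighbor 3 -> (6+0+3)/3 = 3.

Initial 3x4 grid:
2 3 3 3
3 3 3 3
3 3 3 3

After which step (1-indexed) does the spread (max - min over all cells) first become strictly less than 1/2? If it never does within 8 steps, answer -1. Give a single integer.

Step 1: max=3, min=8/3, spread=1/3
  -> spread < 1/2 first at step 1
Step 2: max=3, min=49/18, spread=5/18
Step 3: max=3, min=607/216, spread=41/216
Step 4: max=3, min=73543/25920, spread=4217/25920
Step 5: max=21521/7200, min=4456451/1555200, spread=38417/311040
Step 6: max=429403/144000, min=268735789/93312000, spread=1903471/18662400
Step 7: max=12844241/4320000, min=16195170911/5598720000, spread=18038617/223948800
Step 8: max=1153473241/388800000, min=974501417149/335923200000, spread=883978523/13436928000

Answer: 1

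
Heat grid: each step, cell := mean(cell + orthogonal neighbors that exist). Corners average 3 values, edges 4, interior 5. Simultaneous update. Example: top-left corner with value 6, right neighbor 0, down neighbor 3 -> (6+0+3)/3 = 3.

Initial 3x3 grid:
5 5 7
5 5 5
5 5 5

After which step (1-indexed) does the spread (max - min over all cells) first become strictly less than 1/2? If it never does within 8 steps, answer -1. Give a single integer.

Answer: 3

Derivation:
Step 1: max=17/3, min=5, spread=2/3
Step 2: max=50/9, min=5, spread=5/9
Step 3: max=581/108, min=5, spread=41/108
  -> spread < 1/2 first at step 3
Step 4: max=34531/6480, min=911/180, spread=347/1296
Step 5: max=2050937/388800, min=9157/1800, spread=2921/15552
Step 6: max=122468539/23328000, min=1105483/216000, spread=24611/186624
Step 7: max=7317122033/1399680000, min=24956741/4860000, spread=207329/2239488
Step 8: max=437933952451/83980800000, min=1334801599/259200000, spread=1746635/26873856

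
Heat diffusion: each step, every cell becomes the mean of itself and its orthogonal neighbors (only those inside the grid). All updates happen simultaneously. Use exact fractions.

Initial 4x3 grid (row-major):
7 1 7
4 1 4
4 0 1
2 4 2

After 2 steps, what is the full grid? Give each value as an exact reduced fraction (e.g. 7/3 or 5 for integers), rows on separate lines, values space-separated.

Answer: 4 7/2 15/4
25/8 61/20 11/4
71/24 41/20 7/3
47/18 29/12 73/36

Derivation:
After step 1:
  4 4 4
  4 2 13/4
  5/2 2 7/4
  10/3 2 7/3
After step 2:
  4 7/2 15/4
  25/8 61/20 11/4
  71/24 41/20 7/3
  47/18 29/12 73/36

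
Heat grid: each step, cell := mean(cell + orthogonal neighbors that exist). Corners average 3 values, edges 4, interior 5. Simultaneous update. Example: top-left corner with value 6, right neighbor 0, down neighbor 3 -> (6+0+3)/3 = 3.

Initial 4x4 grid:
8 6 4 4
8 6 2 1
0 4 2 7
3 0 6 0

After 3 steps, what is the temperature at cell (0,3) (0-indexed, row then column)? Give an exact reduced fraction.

Answer: 7/2

Derivation:
Step 1: cell (0,3) = 3
Step 2: cell (0,3) = 7/2
Step 3: cell (0,3) = 7/2
Full grid after step 3:
  12497/2160 9149/1800 2567/600 7/2
  34751/7200 27887/6000 911/250 2117/600
  3007/800 653/200 21167/6000 5579/1800
  959/360 2407/800 20471/7200 7217/2160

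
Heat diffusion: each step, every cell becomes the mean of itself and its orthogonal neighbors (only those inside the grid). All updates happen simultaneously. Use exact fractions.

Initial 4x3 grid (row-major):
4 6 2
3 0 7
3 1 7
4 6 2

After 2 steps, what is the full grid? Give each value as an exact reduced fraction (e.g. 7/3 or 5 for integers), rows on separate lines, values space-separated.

Answer: 59/18 59/15 4
779/240 163/50 333/80
779/240 341/100 333/80
31/9 959/240 25/6

Derivation:
After step 1:
  13/3 3 5
  5/2 17/5 4
  11/4 17/5 17/4
  13/3 13/4 5
After step 2:
  59/18 59/15 4
  779/240 163/50 333/80
  779/240 341/100 333/80
  31/9 959/240 25/6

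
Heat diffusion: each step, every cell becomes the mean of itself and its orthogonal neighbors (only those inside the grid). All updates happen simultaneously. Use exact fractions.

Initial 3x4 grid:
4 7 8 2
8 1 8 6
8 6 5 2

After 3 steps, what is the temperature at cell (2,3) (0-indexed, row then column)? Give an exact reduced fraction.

Step 1: cell (2,3) = 13/3
Step 2: cell (2,3) = 169/36
Step 3: cell (2,3) = 10571/2160
Full grid after step 3:
  1271/216 40211/7200 40181/7200 11411/2160
  82757/14400 34693/6000 7927/1500 36931/7200
  1295/216 39911/7200 38081/7200 10571/2160

Answer: 10571/2160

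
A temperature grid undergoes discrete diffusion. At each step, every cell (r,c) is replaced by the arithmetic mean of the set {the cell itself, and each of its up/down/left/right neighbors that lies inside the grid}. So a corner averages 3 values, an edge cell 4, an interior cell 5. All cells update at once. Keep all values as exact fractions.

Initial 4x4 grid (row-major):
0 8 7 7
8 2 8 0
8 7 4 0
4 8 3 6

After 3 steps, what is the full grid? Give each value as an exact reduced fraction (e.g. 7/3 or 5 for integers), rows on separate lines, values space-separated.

Answer: 1477/270 37511/7200 39007/7200 2563/540
38681/7200 4183/750 7117/1500 32017/7200
42913/7200 8113/1500 587/125 3041/800
3247/540 40423/7200 3671/800 173/45

Derivation:
After step 1:
  16/3 17/4 15/2 14/3
  9/2 33/5 21/5 15/4
  27/4 29/5 22/5 5/2
  20/3 11/2 21/4 3
After step 2:
  169/36 1421/240 1237/240 191/36
  1391/240 507/100 529/100 907/240
  1423/240 581/100 443/100 273/80
  227/36 1393/240 363/80 43/12
After step 3:
  1477/270 37511/7200 39007/7200 2563/540
  38681/7200 4183/750 7117/1500 32017/7200
  42913/7200 8113/1500 587/125 3041/800
  3247/540 40423/7200 3671/800 173/45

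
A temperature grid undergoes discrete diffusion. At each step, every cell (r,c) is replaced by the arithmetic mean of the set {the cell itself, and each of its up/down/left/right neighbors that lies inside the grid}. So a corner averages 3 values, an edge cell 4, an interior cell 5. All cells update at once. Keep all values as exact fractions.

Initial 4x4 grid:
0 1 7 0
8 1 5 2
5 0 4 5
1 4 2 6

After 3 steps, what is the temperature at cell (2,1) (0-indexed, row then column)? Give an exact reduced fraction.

Answer: 18941/6000

Derivation:
Step 1: cell (2,1) = 14/5
Step 2: cell (2,1) = 57/20
Step 3: cell (2,1) = 18941/6000
Full grid after step 3:
  217/72 3581/1200 737/240 2321/720
  313/100 3059/1000 6607/2000 325/96
  551/180 18941/6000 2509/750 27023/7200
  6563/2160 4321/1440 25373/7200 1009/270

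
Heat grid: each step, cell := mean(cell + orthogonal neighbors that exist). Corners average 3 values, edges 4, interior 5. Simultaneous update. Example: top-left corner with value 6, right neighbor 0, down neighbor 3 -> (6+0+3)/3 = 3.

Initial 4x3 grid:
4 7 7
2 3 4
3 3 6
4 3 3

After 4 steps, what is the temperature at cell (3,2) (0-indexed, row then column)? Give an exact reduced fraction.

Step 1: cell (3,2) = 4
Step 2: cell (3,2) = 15/4
Step 3: cell (3,2) = 2747/720
Step 4: cell (3,2) = 163481/43200
Full grid after step 4:
  544783/129600 3882227/864000 204961/43200
  104521/27000 1503673/360000 17767/4000
  191537/54000 1351873/360000 145483/36000
  440743/129600 3102347/864000 163481/43200

Answer: 163481/43200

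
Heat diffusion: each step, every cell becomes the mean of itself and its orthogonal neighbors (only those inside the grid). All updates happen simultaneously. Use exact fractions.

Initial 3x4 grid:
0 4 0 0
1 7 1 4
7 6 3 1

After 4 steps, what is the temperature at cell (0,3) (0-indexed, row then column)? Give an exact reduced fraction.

Step 1: cell (0,3) = 4/3
Step 2: cell (0,3) = 49/36
Step 3: cell (0,3) = 401/216
Step 4: cell (0,3) = 129323/64800
Full grid after step 4:
  400901/129600 295283/108000 255793/108000 129323/64800
  3013049/864000 1193731/360000 53367/20000 337709/144000
  514301/129600 395033/108000 342293/108000 169723/64800

Answer: 129323/64800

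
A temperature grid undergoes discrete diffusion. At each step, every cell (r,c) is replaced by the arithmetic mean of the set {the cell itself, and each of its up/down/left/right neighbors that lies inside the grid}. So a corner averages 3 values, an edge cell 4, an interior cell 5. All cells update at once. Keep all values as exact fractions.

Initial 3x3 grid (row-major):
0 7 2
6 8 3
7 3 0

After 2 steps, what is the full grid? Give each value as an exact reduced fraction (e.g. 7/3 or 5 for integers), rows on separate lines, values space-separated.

After step 1:
  13/3 17/4 4
  21/4 27/5 13/4
  16/3 9/2 2
After step 2:
  83/18 1079/240 23/6
  1219/240 453/100 293/80
  181/36 517/120 13/4

Answer: 83/18 1079/240 23/6
1219/240 453/100 293/80
181/36 517/120 13/4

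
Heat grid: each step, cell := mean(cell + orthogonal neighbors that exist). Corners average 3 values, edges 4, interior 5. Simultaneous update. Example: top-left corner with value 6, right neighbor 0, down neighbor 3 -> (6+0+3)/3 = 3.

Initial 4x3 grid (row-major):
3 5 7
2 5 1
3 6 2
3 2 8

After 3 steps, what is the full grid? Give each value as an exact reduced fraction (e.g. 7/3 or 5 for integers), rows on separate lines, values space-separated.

Answer: 8243/2160 14597/3600 563/135
26039/7200 23377/6000 14557/3600
25819/7200 11261/3000 2437/600
3833/1080 56543/14400 959/240

Derivation:
After step 1:
  10/3 5 13/3
  13/4 19/5 15/4
  7/2 18/5 17/4
  8/3 19/4 4
After step 2:
  139/36 247/60 157/36
  833/240 97/25 121/30
  781/240 199/50 39/10
  131/36 901/240 13/3
After step 3:
  8243/2160 14597/3600 563/135
  26039/7200 23377/6000 14557/3600
  25819/7200 11261/3000 2437/600
  3833/1080 56543/14400 959/240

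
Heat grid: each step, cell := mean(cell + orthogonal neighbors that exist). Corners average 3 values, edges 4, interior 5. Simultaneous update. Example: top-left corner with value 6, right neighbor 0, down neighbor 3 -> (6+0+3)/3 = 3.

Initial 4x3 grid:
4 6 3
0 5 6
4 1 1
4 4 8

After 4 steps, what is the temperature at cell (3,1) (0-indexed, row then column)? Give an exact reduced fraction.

Answer: 3192383/864000

Derivation:
Step 1: cell (3,1) = 17/4
Step 2: cell (3,1) = 187/48
Step 3: cell (3,1) = 54037/14400
Step 4: cell (3,1) = 3192383/864000
Full grid after step 4:
  237251/64800 1670749/432000 2731/675
  377491/108000 334003/90000 282869/72000
  123737/36000 1306387/360000 829547/216000
  151889/43200 3192383/864000 500017/129600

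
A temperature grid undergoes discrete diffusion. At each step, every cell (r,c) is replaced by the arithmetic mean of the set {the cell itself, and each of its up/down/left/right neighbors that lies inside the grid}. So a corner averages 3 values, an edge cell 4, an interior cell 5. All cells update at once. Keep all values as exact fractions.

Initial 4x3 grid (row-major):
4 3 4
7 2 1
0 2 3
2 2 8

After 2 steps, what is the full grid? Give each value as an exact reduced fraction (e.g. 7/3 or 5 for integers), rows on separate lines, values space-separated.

Answer: 67/18 163/48 101/36
41/12 69/25 35/12
137/60 291/100 91/30
91/36 329/120 34/9

Derivation:
After step 1:
  14/3 13/4 8/3
  13/4 3 5/2
  11/4 9/5 7/2
  4/3 7/2 13/3
After step 2:
  67/18 163/48 101/36
  41/12 69/25 35/12
  137/60 291/100 91/30
  91/36 329/120 34/9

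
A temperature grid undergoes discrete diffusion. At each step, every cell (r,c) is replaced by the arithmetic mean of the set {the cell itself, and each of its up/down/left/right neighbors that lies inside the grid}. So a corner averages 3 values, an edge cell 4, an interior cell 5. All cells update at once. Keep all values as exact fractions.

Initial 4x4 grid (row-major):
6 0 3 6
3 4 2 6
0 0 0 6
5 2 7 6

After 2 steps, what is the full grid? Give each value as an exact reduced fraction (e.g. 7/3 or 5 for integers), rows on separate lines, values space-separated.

Answer: 19/6 27/10 7/2 17/4
201/80 5/2 311/100 35/8
527/240 23/10 309/100 113/24
47/18 647/240 199/48 175/36

Derivation:
After step 1:
  3 13/4 11/4 5
  13/4 9/5 3 5
  2 6/5 3 9/2
  7/3 7/2 15/4 19/3
After step 2:
  19/6 27/10 7/2 17/4
  201/80 5/2 311/100 35/8
  527/240 23/10 309/100 113/24
  47/18 647/240 199/48 175/36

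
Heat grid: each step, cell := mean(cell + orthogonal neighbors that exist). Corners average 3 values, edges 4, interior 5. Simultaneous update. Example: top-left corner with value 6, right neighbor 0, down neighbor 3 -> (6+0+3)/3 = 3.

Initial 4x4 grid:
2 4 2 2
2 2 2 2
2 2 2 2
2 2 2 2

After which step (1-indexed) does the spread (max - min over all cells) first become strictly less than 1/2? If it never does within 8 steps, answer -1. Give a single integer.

Answer: 3

Derivation:
Step 1: max=8/3, min=2, spread=2/3
Step 2: max=151/60, min=2, spread=31/60
Step 3: max=1291/540, min=2, spread=211/540
  -> spread < 1/2 first at step 3
Step 4: max=124843/54000, min=2, spread=16843/54000
Step 5: max=1110643/486000, min=9079/4500, spread=130111/486000
Step 6: max=32802367/14580000, min=547159/270000, spread=3255781/14580000
Step 7: max=975153691/437400000, min=551107/270000, spread=82360351/437400000
Step 8: max=28995316891/13122000000, min=99706441/48600000, spread=2074577821/13122000000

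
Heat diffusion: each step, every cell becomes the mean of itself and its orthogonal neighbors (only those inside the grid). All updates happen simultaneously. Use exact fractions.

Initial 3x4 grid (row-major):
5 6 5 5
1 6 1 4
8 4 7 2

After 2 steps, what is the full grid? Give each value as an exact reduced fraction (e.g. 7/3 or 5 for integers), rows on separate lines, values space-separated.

After step 1:
  4 11/2 17/4 14/3
  5 18/5 23/5 3
  13/3 25/4 7/2 13/3
After step 2:
  29/6 347/80 1141/240 143/36
  127/30 499/100 379/100 83/20
  187/36 1061/240 1121/240 65/18

Answer: 29/6 347/80 1141/240 143/36
127/30 499/100 379/100 83/20
187/36 1061/240 1121/240 65/18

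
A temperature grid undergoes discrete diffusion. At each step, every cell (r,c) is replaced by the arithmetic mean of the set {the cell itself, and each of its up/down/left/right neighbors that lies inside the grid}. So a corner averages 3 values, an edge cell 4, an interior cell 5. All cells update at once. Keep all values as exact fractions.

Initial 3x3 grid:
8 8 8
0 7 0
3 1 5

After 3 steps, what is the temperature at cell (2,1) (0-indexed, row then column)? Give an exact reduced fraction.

Step 1: cell (2,1) = 4
Step 2: cell (2,1) = 79/30
Step 3: cell (2,1) = 13021/3600
Full grid after step 3:
  10697/2160 79859/14400 11027/2160
  31717/7200 8161/2000 16621/3600
  3421/1080 13021/3600 611/180

Answer: 13021/3600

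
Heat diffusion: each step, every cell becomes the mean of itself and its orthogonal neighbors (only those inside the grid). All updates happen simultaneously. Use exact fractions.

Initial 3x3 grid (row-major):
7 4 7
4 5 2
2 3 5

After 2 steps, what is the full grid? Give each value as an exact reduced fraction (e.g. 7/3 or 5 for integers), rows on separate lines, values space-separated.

Answer: 61/12 1121/240 89/18
161/40 447/100 961/240
15/4 821/240 71/18

Derivation:
After step 1:
  5 23/4 13/3
  9/2 18/5 19/4
  3 15/4 10/3
After step 2:
  61/12 1121/240 89/18
  161/40 447/100 961/240
  15/4 821/240 71/18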